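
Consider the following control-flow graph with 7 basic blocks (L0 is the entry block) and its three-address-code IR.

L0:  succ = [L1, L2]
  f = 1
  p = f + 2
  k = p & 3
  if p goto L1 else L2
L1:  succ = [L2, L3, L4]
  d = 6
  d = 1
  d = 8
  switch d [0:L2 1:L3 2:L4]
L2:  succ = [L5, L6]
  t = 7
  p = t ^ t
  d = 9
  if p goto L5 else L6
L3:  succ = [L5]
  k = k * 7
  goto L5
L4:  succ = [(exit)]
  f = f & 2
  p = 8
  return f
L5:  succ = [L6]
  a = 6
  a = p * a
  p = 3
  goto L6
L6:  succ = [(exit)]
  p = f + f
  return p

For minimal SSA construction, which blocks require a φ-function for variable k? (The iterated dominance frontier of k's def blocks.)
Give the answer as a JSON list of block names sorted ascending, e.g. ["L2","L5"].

idom tree: L1←L0 L2←L0 L3←L1 L4←L1 L5←L0 L6←L0
Join-block Dom:
  L2: preds {L0,L1}: {L0} ∩ {L0,L1} = {L0}; idom=L0
  L5: preds {L2,L3}: {L0,L2} ∩ {L0,L1,L3} = {L0}; idom=L0
  L6: preds {L2,L5}: {L0,L2} ∩ {L0,L5} = {L0}; idom=L0

DF derivation:
  join L2 pred L0: · stop@L0
  join L2 pred L1: L1 stop@L0
  join L5 pred L2: L2 stop@L0
  join L5 pred L3: L3→L1 stop@L0
  join L6 pred L2: L2 stop@L0
  join L6 pred L5: L5 stop@L0
  DF(L0)=∅
  DF(L1)={L2,L5}
  DF(L2)={L5,L6}
  DF(L3)={L5}
  DF(L4)=∅
  DF(L5)={L6}
  DF(L6)=∅

φ for k: defs {L0,L3}
  DF⁺ = {L5,L6}

Answer: ["L5", "L6"]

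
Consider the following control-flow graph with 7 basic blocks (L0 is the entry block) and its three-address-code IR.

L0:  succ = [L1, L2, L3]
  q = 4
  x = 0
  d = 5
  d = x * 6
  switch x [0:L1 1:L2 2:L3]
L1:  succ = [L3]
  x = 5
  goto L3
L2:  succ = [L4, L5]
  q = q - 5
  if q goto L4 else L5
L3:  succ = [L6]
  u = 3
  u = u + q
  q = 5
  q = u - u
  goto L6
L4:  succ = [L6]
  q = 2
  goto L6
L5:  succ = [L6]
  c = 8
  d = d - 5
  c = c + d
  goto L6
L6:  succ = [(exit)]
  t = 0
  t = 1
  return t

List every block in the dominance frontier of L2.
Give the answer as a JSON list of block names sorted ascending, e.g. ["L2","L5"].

Answer: ["L6"]

Working:
idom tree: L1←L0 L2←L0 L3←L0 L4←L2 L5←L2 L6←L0
Dom∩ at merges:
  L3: preds {L0,L1}: {L0} ∩ {L0,L1} = {L0}; idom=L0
  L6: preds {L3,L4,L5}: {L0,L3} ∩ {L0,L2,L4} ∩ {L0,L2,L5} = {L0}; idom=L0

Frontier:
  join L3 pred L0: · stop@L0
  join L3 pred L1: L1 stop@L0
  join L6 pred L3: L3 stop@L0
  join L6 pred L4: L4→L2 stop@L0
  join L6 pred L5: L5→L2 stop@L0
  L0 → ∅
  L1 → {L3}
  L2 → {L6}
  L3 → {L6}
  L4 → {L6}
  L5 → {L6}
  L6 → ∅

DF(L2) = ["L6"]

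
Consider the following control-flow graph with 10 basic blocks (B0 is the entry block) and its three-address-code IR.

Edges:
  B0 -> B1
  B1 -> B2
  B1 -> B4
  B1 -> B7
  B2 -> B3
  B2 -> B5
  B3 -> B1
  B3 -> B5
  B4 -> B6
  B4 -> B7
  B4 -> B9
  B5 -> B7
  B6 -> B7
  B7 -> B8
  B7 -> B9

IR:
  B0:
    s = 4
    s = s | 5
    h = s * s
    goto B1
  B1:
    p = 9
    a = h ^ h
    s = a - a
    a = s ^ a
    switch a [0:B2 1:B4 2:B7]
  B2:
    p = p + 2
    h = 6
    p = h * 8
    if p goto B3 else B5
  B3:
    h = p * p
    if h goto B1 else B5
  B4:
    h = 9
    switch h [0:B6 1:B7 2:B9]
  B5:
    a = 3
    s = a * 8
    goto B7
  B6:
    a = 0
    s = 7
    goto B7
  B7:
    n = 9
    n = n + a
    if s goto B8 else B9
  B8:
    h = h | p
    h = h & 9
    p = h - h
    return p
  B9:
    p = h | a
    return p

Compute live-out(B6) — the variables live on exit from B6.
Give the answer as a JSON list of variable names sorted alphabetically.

Answer: ["a", "h", "p", "s"]

Working:
Block summaries:
  B0: {h,s} / ∅
  B1: {a,p,s} / {h}
  B2: {h,p} / {p}
  B3: {h} / {p}
  B4: {h} / ∅
  B5: {a,s} / ∅
  B6: {a,s} / ∅
  B7: {n} / {a,s}
  B8: {h,p} / {h,p}
  B9: {p} / {a,h}

Backward fixpoint:
  B0: in=∅ out={h}
  B1: in={h} out={a,h,p,s}
  B2: in={p} out={h,p}
  B3: in={p} out={h,p}
  B4: in={a,p,s} out={a,h,p,s}
  B5: in={h,p} out={a,h,p,s}
  B6: in={h,p} out={a,h,p,s}
  B7: in={a,h,p,s} out={a,h,p}
  B8: in={h,p} out=∅
  B9: in={a,h} out=∅

live-out(B6) = ["a", "h", "p", "s"]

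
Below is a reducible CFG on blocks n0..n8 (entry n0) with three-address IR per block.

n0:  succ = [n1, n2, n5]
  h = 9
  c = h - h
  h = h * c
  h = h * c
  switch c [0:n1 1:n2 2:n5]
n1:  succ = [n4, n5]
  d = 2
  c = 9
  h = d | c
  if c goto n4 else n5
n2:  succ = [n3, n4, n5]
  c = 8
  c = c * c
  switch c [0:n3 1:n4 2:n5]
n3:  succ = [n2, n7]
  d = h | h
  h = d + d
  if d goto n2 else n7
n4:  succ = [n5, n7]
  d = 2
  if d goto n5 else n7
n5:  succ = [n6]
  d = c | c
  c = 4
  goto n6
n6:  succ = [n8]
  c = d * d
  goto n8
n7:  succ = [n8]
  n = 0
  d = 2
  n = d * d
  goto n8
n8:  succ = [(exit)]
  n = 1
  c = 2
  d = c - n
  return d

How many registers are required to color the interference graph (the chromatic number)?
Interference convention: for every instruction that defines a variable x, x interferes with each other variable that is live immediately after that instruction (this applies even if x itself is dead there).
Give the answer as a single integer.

def/use:
  n0: def={c,h} ue=∅
  n1: def={c,d,h} ue=∅
  n2: def={c} ue=∅
  n3: def={d,h} ue={h}
  n4: def={d} ue=∅
  n5: def={c,d} ue={c}
  n6: def={c} ue={d}
  n7: def={d,n} ue=∅
  n8: def={c,d,n} ue=∅

Live sets:
  n0: in=∅ out={c,h}
  n1: in=∅ out={c}
  n2: in={h} out={c,h}
  n3: in={h} out={h}
  n4: in={c} out={c}
  n5: in={c} out={d}
  n6: in={d} out=∅
  n7: in=∅ out=∅
  n8: in=∅ out=∅

Interference:
  c — {d,h,n}
  d — {c,h}
  h — {c,d}
  n — {c}

Colouring:
  lower bound: {c,d,h} mutually conflict ⇒ χ ≥ 3
  3-colouring: R0={c}  R1={d,n}  R2={h}
  χ = 3

Answer: 3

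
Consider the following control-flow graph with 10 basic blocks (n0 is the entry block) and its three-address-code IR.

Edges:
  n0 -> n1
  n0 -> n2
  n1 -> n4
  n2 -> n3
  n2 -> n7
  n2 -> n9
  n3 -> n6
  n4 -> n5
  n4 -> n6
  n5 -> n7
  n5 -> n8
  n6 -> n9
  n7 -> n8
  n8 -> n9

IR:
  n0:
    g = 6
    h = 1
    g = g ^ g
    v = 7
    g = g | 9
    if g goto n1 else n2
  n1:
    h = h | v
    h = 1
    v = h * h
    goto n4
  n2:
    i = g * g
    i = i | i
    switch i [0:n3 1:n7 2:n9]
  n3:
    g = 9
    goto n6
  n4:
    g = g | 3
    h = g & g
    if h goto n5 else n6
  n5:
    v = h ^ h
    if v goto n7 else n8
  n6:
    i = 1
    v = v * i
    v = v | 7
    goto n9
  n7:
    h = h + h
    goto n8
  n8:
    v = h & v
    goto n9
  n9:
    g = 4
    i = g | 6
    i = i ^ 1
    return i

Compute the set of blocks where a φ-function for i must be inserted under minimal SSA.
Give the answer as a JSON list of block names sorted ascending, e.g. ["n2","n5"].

idom tree: n1←n0 n2←n0 n3←n2 n4←n1 n5←n4 n6←n0 n7←n0 n8←n0 n9←n0
Dom∩ at merges:
  n6: preds {n3,n4}: {n0,n2,n3} ∩ {n0,n1,n4} = {n0}; idom=n0
  n7: preds {n2,n5}: {n0,n2} ∩ {n0,n1,n4,n5} = {n0}; idom=n0
  n8: preds {n5,n7}: {n0,n1,n4,n5} ∩ {n0,n7} = {n0}; idom=n0
  n9: preds {n2,n6,n8}: {n0,n2} ∩ {n0,n6} ∩ {n0,n8} = {n0}; idom=n0

DF walk-up:
  n6←n3: walk n3→n2 to n0
  n6←n4: walk n4→n1 to n0
  n7←n2: walk n2 to n0
  n7←n5: walk n5→n4→n1 to n0
  n8←n5: walk n5→n4→n1 to n0
  n8←n7: walk n7 to n0
  n9←n2: walk n2 to n0
  n9←n6: walk n6 to n0
  n9←n8: walk n8 to n0
  n0 → ∅
  n1 → {n6,n7,n8}
  n2 → {n6,n7,n9}
  n3 → {n6}
  n4 → {n6,n7,n8}
  n5 → {n7,n8}
  n6 → {n9}
  n7 → {n8}
  n8 → {n9}
  n9 → ∅

φ for i: defs {n2,n6,n9}
  DF⁺ = {n6,n7,n8,n9}

Answer: ["n6", "n7", "n8", "n9"]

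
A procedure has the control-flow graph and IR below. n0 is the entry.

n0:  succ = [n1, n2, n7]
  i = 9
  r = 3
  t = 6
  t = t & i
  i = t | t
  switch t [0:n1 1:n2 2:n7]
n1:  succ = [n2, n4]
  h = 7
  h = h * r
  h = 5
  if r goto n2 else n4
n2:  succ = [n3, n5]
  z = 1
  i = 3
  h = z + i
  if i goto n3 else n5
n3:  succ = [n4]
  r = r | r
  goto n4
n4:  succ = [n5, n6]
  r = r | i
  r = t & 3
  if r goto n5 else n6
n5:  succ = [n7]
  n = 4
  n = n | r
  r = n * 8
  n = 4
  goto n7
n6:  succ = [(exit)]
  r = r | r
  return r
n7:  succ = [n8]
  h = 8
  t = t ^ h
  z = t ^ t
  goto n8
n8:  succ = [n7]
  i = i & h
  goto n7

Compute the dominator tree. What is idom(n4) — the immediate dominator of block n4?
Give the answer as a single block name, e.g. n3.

Answer: n0

Working:
idom tree: n1←n0 n2←n0 n3←n2 n4←n0 n5←n0 n6←n4 n7←n0 n8←n7
Dom∩ at merges:
  n2: preds {n0,n1}: {n0} ∩ {n0,n1} = {n0}; idom=n0
  n4: preds {n1,n3}: {n0,n1} ∩ {n0,n2,n3} = {n0}; idom=n0
  n5: preds {n2,n4}: {n0,n2} ∩ {n0,n4} = {n0}; idom=n0
  n7: preds {n0,n5,n8}: {n0} ∩ {n0,n5} ∩ {n0,n7,n8} = {n0}; idom=n0

idom(n4) = n0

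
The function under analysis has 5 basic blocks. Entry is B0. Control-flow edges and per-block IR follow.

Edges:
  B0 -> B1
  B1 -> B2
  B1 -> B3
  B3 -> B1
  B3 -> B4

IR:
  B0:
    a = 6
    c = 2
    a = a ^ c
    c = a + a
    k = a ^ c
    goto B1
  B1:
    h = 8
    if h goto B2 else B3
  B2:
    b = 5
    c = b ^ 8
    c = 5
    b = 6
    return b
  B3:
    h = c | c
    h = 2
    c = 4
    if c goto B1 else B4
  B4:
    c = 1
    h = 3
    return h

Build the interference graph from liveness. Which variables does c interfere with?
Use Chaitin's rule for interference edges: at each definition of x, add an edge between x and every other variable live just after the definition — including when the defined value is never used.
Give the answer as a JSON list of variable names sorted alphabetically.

def/use:
  B0 def {a,c,k} use ∅
  B1 def {h} use ∅
  B2 def {b,c} use ∅
  B3 def {c,h} use {c}
  B4 def {c,h} use ∅

Liveness:
  B0: in=∅ out={c}
  B1: in={c} out={c}
  B2: in=∅ out=∅
  B3: in={c} out={c}
  B4: in=∅ out=∅

Interfere edges:
  a↔{c}
  b↔∅
  c↔{a,h,k}
  h↔{c}
  k↔{c}

N(c) = ["a", "h", "k"]

Answer: ["a", "h", "k"]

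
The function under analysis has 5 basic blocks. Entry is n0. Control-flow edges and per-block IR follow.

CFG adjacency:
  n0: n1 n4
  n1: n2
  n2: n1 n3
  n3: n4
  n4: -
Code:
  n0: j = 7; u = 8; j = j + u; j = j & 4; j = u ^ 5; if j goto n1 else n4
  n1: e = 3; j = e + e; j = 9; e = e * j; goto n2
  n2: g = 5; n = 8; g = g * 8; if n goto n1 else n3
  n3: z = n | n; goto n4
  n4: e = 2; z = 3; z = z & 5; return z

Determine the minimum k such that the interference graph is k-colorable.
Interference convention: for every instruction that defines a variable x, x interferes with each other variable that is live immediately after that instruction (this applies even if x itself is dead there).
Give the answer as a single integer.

Answer: 2

Working:
def/use:
  n0: def={j,u} ue=∅
  n1: def={e,j} ue=∅
  n2: def={g,n} ue=∅
  n3: def={z} ue={n}
  n4: def={e,z} ue=∅

Live sets:
  live n0: ∅→∅
  live n1: ∅→∅
  live n2: ∅→{n}
  live n3: {n}→∅
  live n4: ∅→∅

Interference:
  e — {j}
  g — {n}
  j — {e,u}
  n — {g}
  u — {j}
  z — ∅

Chromatic number:
  lower bound: {e,j} mutually conflict ⇒ χ ≥ 2
  2-colouring: c0={g,j,z}  c1={e,n,u}
  χ = 2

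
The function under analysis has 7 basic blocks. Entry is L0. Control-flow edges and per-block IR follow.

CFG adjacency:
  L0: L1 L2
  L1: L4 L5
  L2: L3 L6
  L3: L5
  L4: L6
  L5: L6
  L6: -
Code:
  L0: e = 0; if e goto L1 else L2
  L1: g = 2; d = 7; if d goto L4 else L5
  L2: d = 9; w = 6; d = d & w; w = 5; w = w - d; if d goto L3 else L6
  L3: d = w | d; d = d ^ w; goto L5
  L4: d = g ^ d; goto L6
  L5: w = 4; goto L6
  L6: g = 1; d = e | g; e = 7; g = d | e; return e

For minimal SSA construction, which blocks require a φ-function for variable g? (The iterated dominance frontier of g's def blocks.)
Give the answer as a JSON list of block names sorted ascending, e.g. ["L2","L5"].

idom tree: L1←L0 L2←L0 L3←L2 L4←L1 L5←L0 L6←L0
Dom∩ at merges:
  L5: preds {L1,L3}: {L0,L1} ∩ {L0,L2,L3} = {L0}; idom=L0
  L6: preds {L2,L4,L5}: {L0,L2} ∩ {L0,L1,L4} ∩ {L0,L5} = {L0}; idom=L0

DF derivation:
  L5←L1: walk L1 to L0
  L5←L3: walk L3→L2 to L0
  L6←L2: walk L2 to L0
  L6←L4: walk L4→L1 to L0
  L6←L5: walk L5 to L0
  L0 → ∅
  L1 → {L5,L6}
  L2 → {L5,L6}
  L3 → {L5}
  L4 → {L6}
  L5 → {L6}
  L6 → ∅

φ for g: defs {L1,L6}
  DF⁺ = {L5,L6}

Answer: ["L5", "L6"]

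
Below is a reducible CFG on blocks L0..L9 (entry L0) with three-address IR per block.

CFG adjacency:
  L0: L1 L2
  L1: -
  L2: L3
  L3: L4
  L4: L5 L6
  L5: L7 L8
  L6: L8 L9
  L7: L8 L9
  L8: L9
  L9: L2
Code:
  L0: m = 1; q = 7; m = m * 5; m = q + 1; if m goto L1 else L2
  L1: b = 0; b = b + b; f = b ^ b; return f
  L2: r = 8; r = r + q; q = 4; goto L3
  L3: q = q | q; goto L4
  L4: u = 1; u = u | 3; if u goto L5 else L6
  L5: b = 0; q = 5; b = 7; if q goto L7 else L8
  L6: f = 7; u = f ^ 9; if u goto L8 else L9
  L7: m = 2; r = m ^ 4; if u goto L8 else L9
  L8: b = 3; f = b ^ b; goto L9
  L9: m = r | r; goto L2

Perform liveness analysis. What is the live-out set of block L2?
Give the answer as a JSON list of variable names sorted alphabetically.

Per-block:
  L0 def {m,q} use ∅
  L1 def {b,f} use ∅
  L2 def {q,r} use {q}
  L3 def {q} use {q}
  L4 def {u} use ∅
  L5 def {b,q} use ∅
  L6 def {f,u} use ∅
  L7 def {m,r} use {u}
  L8 def {b,f} use ∅
  L9 def {m} use {r}

Live sets:
  L0 li=∅ lo={q}
  L1 li=∅ lo=∅
  L2 li={q} lo={q,r}
  L3 li={q,r} lo={q,r}
  L4 li={q,r} lo={q,r,u}
  L5 li={r,u} lo={q,r,u}
  L6 li={q,r} lo={q,r}
  L7 li={q,u} lo={q,r}
  L8 li={q,r} lo={q,r}
  L9 li={q,r} lo={q}

live-out(L2) = ["q", "r"]

Answer: ["q", "r"]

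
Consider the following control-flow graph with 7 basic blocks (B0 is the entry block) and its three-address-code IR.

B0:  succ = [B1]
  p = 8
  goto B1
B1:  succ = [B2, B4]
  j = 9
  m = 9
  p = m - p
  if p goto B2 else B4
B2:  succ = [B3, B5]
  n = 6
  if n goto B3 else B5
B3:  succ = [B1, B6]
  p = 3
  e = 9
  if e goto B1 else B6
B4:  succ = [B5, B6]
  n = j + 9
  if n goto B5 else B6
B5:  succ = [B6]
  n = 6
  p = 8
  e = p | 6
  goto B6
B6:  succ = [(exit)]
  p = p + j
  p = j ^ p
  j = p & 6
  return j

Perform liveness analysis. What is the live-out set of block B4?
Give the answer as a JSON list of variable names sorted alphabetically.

Block summaries:
  B0 def {p} use ∅
  B1 def {j,m,p} use {p}
  B2 def {n} use ∅
  B3 def {e,p} use ∅
  B4 def {n} use {j}
  B5 def {e,n,p} use ∅
  B6 def {j,p} use {j,p}

Liveness:
  live B0: ∅→{p}
  live B1: {p}→{j,p}
  live B2: {j}→{j}
  live B3: {j}→{j,p}
  live B4: {j,p}→{j,p}
  live B5: {j}→{j,p}
  live B6: {j,p}→∅

live-out(B4) = ["j", "p"]

Answer: ["j", "p"]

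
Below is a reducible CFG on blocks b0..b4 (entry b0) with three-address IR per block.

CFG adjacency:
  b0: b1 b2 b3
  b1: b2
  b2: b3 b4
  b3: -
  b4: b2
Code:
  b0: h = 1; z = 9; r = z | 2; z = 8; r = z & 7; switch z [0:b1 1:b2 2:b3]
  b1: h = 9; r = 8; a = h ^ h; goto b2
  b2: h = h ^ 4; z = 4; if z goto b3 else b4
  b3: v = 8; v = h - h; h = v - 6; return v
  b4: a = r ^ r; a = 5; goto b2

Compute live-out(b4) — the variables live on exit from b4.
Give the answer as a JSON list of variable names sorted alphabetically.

Per-block:
  b0: def={h,r,z} ue=∅
  b1: def={a,h,r} ue=∅
  b2: def={h,z} ue={h}
  b3: def={h,v} ue={h}
  b4: def={a} ue={r}

Backward fixpoint:
  b0 li=∅ lo={h,r}
  b1 li=∅ lo={h,r}
  b2 li={h,r} lo={h,r}
  b3 li={h} lo=∅
  b4 li={h,r} lo={h,r}

live-out(b4) = ["h", "r"]

Answer: ["h", "r"]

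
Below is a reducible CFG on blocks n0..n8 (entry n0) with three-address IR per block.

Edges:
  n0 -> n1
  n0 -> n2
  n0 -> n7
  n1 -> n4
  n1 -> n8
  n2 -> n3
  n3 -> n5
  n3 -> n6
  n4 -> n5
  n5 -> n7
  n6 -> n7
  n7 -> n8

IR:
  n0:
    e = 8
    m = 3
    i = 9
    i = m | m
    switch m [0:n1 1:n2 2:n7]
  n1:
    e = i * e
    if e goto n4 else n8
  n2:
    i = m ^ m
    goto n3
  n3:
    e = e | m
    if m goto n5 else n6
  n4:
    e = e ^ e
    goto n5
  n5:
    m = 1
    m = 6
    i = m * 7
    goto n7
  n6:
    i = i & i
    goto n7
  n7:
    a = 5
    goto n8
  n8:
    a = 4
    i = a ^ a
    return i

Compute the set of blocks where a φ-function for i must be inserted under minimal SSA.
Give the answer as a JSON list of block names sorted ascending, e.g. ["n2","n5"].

idom tree: n1←n0 n2←n0 n3←n2 n4←n1 n5←n0 n6←n3 n7←n0 n8←n0
Dom at joins:
  n5: preds {n3,n4}: {n0,n2,n3} ∩ {n0,n1,n4} = {n0}; idom=n0
  n7: preds {n0,n5,n6}: {n0} ∩ {n0,n5} ∩ {n0,n2,n3,n6} = {n0}; idom=n0
  n8: preds {n1,n7}: {n0,n1} ∩ {n0,n7} = {n0}; idom=n0

Frontier:
  n5←n3: walk n3→n2 to n0
  n5←n4: walk n4→n1 to n0
  n7←n0: walk · to n0
  n7←n5: walk n5 to n0
  n7←n6: walk n6→n3→n2 to n0
  n8←n1: walk n1 to n0
  n8←n7: walk n7 to n0
  n0 → ∅
  n1 → {n5,n8}
  n2 → {n5,n7}
  n3 → {n5,n7}
  n4 → {n5}
  n5 → {n7}
  n6 → {n7}
  n7 → {n8}
  n8 → ∅

φ for i: defs {n0,n2,n5,n6,n8}
  DF⁺ = {n5,n7,n8}

Answer: ["n5", "n7", "n8"]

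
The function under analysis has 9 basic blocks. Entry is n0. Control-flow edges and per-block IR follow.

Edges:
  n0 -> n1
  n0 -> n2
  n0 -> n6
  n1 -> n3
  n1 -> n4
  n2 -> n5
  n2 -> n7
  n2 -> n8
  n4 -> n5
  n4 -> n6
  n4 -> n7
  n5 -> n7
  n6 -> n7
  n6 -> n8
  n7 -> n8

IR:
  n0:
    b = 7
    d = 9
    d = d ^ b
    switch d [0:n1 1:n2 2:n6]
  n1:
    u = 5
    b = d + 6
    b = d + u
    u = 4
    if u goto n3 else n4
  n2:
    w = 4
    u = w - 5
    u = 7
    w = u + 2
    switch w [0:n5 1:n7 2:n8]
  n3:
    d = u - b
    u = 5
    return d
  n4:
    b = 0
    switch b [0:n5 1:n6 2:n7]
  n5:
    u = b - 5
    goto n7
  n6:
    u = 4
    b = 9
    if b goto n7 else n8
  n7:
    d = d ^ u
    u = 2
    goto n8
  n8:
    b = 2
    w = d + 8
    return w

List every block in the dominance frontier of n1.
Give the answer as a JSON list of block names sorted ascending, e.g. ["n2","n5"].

Answer: ["n5", "n6", "n7"]

Working:
idom tree: n1←n0 n2←n0 n3←n1 n4←n1 n5←n0 n6←n0 n7←n0 n8←n0
Dom at joins:
  n5: preds {n2,n4}: {n0,n2} ∩ {n0,n1,n4} = {n0}; idom=n0
  n6: preds {n0,n4}: {n0} ∩ {n0,n1,n4} = {n0}; idom=n0
  n7: preds {n2,n4,n5,n6}: {n0,n2} ∩ {n0,n1,n4} ∩ {n0,n5} ∩ {n0,n6} = {n0}; idom=n0
  n8: preds {n2,n6,n7}: {n0,n2} ∩ {n0,n6} ∩ {n0,n7} = {n0}; idom=n0

Frontier:
  join n5 pred n2: n2 stop@n0
  join n5 pred n4: n4→n1 stop@n0
  join n6 pred n0: · stop@n0
  join n6 pred n4: n4→n1 stop@n0
  join n7 pred n2: n2 stop@n0
  join n7 pred n4: n4→n1 stop@n0
  join n7 pred n5: n5 stop@n0
  join n7 pred n6: n6 stop@n0
  join n8 pred n2: n2 stop@n0
  join n8 pred n6: n6 stop@n0
  join n8 pred n7: n7 stop@n0
  DF(n0)=∅
  DF(n1)={n5,n6,n7}
  DF(n2)={n5,n7,n8}
  DF(n3)=∅
  DF(n4)={n5,n6,n7}
  DF(n5)={n7}
  DF(n6)={n7,n8}
  DF(n7)={n8}
  DF(n8)=∅

DF(n1) = ["n5", "n6", "n7"]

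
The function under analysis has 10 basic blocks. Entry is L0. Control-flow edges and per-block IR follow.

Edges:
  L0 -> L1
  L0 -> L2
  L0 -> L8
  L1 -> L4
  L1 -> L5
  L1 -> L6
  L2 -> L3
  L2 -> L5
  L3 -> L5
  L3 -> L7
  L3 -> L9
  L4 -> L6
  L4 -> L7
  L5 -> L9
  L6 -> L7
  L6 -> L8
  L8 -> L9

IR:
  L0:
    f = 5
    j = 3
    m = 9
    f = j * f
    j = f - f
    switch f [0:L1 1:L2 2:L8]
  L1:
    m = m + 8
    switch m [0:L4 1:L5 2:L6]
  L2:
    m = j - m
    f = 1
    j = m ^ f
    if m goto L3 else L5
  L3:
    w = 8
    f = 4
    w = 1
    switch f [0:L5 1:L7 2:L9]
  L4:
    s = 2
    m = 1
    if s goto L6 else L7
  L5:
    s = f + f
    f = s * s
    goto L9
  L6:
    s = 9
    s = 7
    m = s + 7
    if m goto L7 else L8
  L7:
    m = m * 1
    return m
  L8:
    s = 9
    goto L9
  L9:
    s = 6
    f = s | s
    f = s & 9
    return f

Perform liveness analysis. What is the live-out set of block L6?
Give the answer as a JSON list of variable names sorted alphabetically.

Block summaries:
  L0: {f,j,m} / ∅
  L1: {m} / {m}
  L2: {f,j,m} / {j,m}
  L3: {f,w} / ∅
  L4: {m,s} / ∅
  L5: {f,s} / {f}
  L6: {m,s} / ∅
  L7: {m} / {m}
  L8: {s} / ∅
  L9: {f,s} / ∅

Liveness:
  L0: in=∅ out={f,j,m}
  L1: in={f,m} out={f}
  L2: in={j,m} out={f,m}
  L3: in={m} out={f,m}
  L4: in=∅ out={m}
  L5: in={f} out=∅
  L6: in=∅ out={m}
  L7: in={m} out=∅
  L8: in=∅ out=∅
  L9: in=∅ out=∅

live-out(L6) = ["m"]

Answer: ["m"]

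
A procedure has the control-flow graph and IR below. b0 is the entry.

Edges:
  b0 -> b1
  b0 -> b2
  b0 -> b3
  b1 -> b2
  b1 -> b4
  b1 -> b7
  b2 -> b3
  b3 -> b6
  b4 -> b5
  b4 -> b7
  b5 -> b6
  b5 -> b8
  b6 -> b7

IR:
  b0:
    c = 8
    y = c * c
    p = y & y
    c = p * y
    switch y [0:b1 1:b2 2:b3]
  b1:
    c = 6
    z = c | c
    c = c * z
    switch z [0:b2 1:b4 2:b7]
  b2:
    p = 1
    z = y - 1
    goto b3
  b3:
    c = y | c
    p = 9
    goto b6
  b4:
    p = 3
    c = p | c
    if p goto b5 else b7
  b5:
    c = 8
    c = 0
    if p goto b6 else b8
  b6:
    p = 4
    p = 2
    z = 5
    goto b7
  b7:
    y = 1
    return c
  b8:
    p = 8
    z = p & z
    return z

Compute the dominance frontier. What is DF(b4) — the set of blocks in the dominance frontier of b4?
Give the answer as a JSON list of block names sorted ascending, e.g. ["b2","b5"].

Answer: ["b6", "b7"]

Derivation:
idom tree: b1←b0 b2←b0 b3←b0 b4←b1 b5←b4 b6←b0 b7←b0 b8←b5
Dom∩ at merges:
  b2: preds {b0,b1}: {b0} ∩ {b0,b1} = {b0}; idom=b0
  b3: preds {b0,b2}: {b0} ∩ {b0,b2} = {b0}; idom=b0
  b6: preds {b3,b5}: {b0,b3} ∩ {b0,b1,b4,b5} = {b0}; idom=b0
  b7: preds {b1,b4,b6}: {b0,b1} ∩ {b0,b1,b4} ∩ {b0,b6} = {b0}; idom=b0

DF derivation:
  join b2 pred b0: · stop@b0
  join b2 pred b1: b1 stop@b0
  join b3 pred b0: · stop@b0
  join b3 pred b2: b2 stop@b0
  join b6 pred b3: b3 stop@b0
  join b6 pred b5: b5→b4→b1 stop@b0
  join b7 pred b1: b1 stop@b0
  join b7 pred b4: b4→b1 stop@b0
  join b7 pred b6: b6 stop@b0
  DF(b0)=∅
  DF(b1)={b2,b6,b7}
  DF(b2)={b3}
  DF(b3)={b6}
  DF(b4)={b6,b7}
  DF(b5)={b6}
  DF(b6)={b7}
  DF(b7)=∅
  DF(b8)=∅

DF(b4) = ["b6", "b7"]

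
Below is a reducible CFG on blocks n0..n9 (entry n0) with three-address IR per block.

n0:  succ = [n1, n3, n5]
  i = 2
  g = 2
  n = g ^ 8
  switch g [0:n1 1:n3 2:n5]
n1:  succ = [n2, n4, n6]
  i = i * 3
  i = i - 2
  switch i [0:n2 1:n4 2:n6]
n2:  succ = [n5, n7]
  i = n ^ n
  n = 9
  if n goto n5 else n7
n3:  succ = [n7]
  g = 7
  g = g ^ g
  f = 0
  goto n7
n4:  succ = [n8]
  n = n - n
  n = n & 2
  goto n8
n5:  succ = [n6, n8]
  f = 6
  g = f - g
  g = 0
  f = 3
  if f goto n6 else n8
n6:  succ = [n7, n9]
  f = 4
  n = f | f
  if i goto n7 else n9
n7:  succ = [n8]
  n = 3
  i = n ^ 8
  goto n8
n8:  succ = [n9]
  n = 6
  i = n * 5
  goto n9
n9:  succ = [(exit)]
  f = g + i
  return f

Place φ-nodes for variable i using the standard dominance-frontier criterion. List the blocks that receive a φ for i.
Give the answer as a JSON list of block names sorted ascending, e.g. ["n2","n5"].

idom tree: n1←n0 n2←n1 n3←n0 n4←n1 n5←n0 n6←n0 n7←n0 n8←n0 n9←n0
Dom∩ at merges:
  n5: preds {n0,n2}: {n0} ∩ {n0,n1,n2} = {n0}; idom=n0
  n6: preds {n1,n5}: {n0,n1} ∩ {n0,n5} = {n0}; idom=n0
  n7: preds {n2,n3,n6}: {n0,n1,n2} ∩ {n0,n3} ∩ {n0,n6} = {n0}; idom=n0
  n8: preds {n4,n5,n7}: {n0,n1,n4} ∩ {n0,n5} ∩ {n0,n7} = {n0}; idom=n0
  n9: preds {n6,n8}: {n0,n6} ∩ {n0,n8} = {n0}; idom=n0

Frontier:
  n5←n0: walk · to n0
  n5←n2: walk n2→n1 to n0
  n6←n1: walk n1 to n0
  n6←n5: walk n5 to n0
  n7←n2: walk n2→n1 to n0
  n7←n3: walk n3 to n0
  n7←n6: walk n6 to n0
  n8←n4: walk n4→n1 to n0
  n8←n5: walk n5 to n0
  n8←n7: walk n7 to n0
  n9←n6: walk n6 to n0
  n9←n8: walk n8 to n0
  n0 → ∅
  n1 → {n5,n6,n7,n8}
  n2 → {n5,n7}
  n3 → {n7}
  n4 → {n8}
  n5 → {n6,n8}
  n6 → {n7,n9}
  n7 → {n8}
  n8 → {n9}
  n9 → ∅

φ for i: defs {n0,n1,n2,n7,n8}
  DF⁺ = {n5,n6,n7,n8,n9}

Answer: ["n5", "n6", "n7", "n8", "n9"]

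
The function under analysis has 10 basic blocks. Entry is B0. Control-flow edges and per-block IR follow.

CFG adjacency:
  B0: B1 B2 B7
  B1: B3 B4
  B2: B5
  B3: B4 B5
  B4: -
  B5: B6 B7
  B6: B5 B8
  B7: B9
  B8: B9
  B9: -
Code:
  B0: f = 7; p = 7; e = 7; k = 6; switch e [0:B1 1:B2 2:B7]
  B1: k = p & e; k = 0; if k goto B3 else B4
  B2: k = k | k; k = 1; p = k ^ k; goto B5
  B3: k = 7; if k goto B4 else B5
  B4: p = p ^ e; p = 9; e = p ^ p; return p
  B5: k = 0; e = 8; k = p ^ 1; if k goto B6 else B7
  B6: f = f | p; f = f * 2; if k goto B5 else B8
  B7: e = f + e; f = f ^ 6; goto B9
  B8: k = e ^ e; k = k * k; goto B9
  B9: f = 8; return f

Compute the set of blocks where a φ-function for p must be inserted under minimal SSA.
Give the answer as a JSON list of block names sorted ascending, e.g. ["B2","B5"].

Answer: ["B5", "B7", "B9"]

Working:
idom tree: B1←B0 B2←B0 B3←B1 B4←B1 B5←B0 B6←B5 B7←B0 B8←B6 B9←B0
Join-block Dom:
  B4: preds {B1,B3}: {B0,B1} ∩ {B0,B1,B3} = {B0,B1}; idom=B1
  B5: preds {B2,B3,B6}: {B0,B2} ∩ {B0,B1,B3} ∩ {B0,B5,B6} = {B0}; idom=B0
  B7: preds {B0,B5}: {B0} ∩ {B0,B5} = {B0}; idom=B0
  B9: preds {B7,B8}: {B0,B7} ∩ {B0,B5,B6,B8} = {B0}; idom=B0

DF walk-up:
  B4←B1: walk · to B1
  B4←B3: walk B3 to B1
  B5←B2: walk B2 to B0
  B5←B3: walk B3→B1 to B0
  B5←B6: walk B6→B5 to B0
  B7←B0: walk · to B0
  B7←B5: walk B5 to B0
  B9←B7: walk B7 to B0
  B9←B8: walk B8→B6→B5 to B0
  B0: DF=∅
  B1: DF={B5}
  B2: DF={B5}
  B3: DF={B4,B5}
  B4: DF=∅
  B5: DF={B5,B7,B9}
  B6: DF={B5,B9}
  B7: DF={B9}
  B8: DF={B9}
  B9: DF=∅

φ for p: defs {B0,B2,B4}
  DF⁺ = {B5,B7,B9}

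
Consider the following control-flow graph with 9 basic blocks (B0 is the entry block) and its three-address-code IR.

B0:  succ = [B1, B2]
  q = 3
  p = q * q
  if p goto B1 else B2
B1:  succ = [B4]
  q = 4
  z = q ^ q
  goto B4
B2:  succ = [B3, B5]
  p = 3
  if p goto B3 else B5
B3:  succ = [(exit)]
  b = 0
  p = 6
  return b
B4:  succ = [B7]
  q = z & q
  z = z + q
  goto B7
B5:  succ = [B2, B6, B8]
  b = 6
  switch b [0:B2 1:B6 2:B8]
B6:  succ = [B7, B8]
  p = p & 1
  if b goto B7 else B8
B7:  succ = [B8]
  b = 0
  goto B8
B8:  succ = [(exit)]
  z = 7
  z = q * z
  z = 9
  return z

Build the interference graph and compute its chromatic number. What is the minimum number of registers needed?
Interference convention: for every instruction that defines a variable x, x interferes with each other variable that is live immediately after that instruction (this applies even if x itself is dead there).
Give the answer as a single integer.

Answer: 3

Working:
Block summaries:
  B0: def={p,q} ue=∅
  B1: def={q,z} ue=∅
  B2: def={p} ue=∅
  B3: def={b,p} ue=∅
  B4: def={q,z} ue={q,z}
  B5: def={b} ue=∅
  B6: def={p} ue={b,p}
  B7: def={b} ue=∅
  B8: def={z} ue={q}

Backward fixpoint:
  live B0: ∅→{q}
  live B1: ∅→{q,z}
  live B2: {q}→{p,q}
  live B3: ∅→∅
  live B4: {q,z}→{q}
  live B5: {p,q}→{b,p,q}
  live B6: {b,p,q}→{q}
  live B7: {q}→{q}
  live B8: {q}→∅

Conflict graph:
  b↔{p,q}
  p↔{b,q}
  q↔{b,p,z}
  z↔{q}

Registers:
  lower bound: {b,p,q} mutually conflict ⇒ χ ≥ 3
  3-colouring: r0={q}  r1={b,z}  r2={p}
  χ = 3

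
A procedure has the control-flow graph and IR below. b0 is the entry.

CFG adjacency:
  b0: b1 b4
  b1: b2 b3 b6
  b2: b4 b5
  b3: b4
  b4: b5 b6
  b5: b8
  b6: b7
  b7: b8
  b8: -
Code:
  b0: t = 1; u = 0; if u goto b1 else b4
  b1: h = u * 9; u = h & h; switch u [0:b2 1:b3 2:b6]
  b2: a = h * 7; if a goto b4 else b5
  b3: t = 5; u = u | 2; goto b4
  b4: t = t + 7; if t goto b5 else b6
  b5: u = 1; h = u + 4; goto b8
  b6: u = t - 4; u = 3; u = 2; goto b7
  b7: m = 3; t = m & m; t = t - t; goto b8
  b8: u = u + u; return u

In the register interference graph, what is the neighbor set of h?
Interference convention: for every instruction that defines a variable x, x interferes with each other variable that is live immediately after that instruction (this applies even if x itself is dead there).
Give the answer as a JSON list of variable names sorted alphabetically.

Answer: ["t", "u"]

Working:
def/use:
  b0: def={t,u} ue=∅
  b1: def={h,u} ue={u}
  b2: def={a} ue={h}
  b3: def={t,u} ue={u}
  b4: def={t} ue={t}
  b5: def={h,u} ue=∅
  b6: def={u} ue={t}
  b7: def={m,t} ue=∅
  b8: def={u} ue={u}

Backward fixpoint:
  b0: in=∅ out={t,u}
  b1: in={t,u} out={h,t,u}
  b2: in={h,t} out={t}
  b3: in={u} out={t}
  b4: in={t} out={t}
  b5: in=∅ out={u}
  b6: in={t} out={u}
  b7: in={u} out={u}
  b8: in={u} out=∅

Interference:
  a — {t}
  h — {t,u}
  m — {u}
  t — {a,h,u}
  u — {h,m,t}

N(h) = ["t", "u"]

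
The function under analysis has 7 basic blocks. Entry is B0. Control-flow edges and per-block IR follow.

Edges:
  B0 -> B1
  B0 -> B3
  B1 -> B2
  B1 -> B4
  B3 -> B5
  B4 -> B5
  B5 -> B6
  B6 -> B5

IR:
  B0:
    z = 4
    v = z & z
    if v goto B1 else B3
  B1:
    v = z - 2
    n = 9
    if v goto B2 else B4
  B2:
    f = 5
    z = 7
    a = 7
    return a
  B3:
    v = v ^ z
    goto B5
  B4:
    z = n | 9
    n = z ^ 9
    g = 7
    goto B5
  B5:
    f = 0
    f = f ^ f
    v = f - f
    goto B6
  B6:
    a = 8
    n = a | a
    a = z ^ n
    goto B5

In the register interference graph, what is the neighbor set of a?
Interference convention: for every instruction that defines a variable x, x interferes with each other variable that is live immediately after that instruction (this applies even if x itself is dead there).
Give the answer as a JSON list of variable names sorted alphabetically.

Answer: ["z"]

Analysis:
Per-block:
  B0 def {v,z} use ∅
  B1 def {n,v} use {z}
  B2 def {a,f,z} use ∅
  B3 def {v} use {v,z}
  B4 def {g,n,z} use {n}
  B5 def {f,v} use ∅
  B6 def {a,n} use {z}

Live sets:
  B0: in=∅ out={v,z}
  B1: in={z} out={n}
  B2: in=∅ out=∅
  B3: in={v,z} out={z}
  B4: in={n} out={z}
  B5: in={z} out={z}
  B6: in={z} out={z}

Interfere edges:
  a: {z}
  f: {z}
  g: {z}
  n: {v,z}
  v: {n,z}
  z: {a,f,g,n,v}

N(a) = ["z"]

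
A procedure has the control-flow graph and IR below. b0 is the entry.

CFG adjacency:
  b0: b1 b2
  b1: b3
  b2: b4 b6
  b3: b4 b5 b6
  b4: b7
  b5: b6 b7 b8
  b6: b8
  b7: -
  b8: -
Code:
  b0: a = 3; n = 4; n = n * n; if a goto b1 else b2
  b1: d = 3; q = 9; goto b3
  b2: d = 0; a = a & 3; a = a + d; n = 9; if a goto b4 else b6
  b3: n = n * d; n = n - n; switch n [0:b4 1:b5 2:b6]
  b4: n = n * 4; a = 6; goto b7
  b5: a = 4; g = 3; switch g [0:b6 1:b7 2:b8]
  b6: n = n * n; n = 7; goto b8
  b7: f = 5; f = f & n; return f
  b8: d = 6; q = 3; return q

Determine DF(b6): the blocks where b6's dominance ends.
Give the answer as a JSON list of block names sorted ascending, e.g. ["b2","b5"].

idom tree: b1←b0 b2←b0 b3←b1 b4←b0 b5←b3 b6←b0 b7←b0 b8←b0
Join-block Dom:
  b4: preds {b2,b3}: {b0,b2} ∩ {b0,b1,b3} = {b0}; idom=b0
  b6: preds {b2,b3,b5}: {b0,b2} ∩ {b0,b1,b3} ∩ {b0,b1,b3,b5} = {b0}; idom=b0
  b7: preds {b4,b5}: {b0,b4} ∩ {b0,b1,b3,b5} = {b0}; idom=b0
  b8: preds {b5,b6}: {b0,b1,b3,b5} ∩ {b0,b6} = {b0}; idom=b0

Frontier:
  b4←b2: walk b2 to b0
  b4←b3: walk b3→b1 to b0
  b6←b2: walk b2 to b0
  b6←b3: walk b3→b1 to b0
  b6←b5: walk b5→b3→b1 to b0
  b7←b4: walk b4 to b0
  b7←b5: walk b5→b3→b1 to b0
  b8←b5: walk b5→b3→b1 to b0
  b8←b6: walk b6 to b0
  DF(b0)=∅
  DF(b1)={b4,b6,b7,b8}
  DF(b2)={b4,b6}
  DF(b3)={b4,b6,b7,b8}
  DF(b4)={b7}
  DF(b5)={b6,b7,b8}
  DF(b6)={b8}
  DF(b7)=∅
  DF(b8)=∅

DF(b6) = ["b8"]

Answer: ["b8"]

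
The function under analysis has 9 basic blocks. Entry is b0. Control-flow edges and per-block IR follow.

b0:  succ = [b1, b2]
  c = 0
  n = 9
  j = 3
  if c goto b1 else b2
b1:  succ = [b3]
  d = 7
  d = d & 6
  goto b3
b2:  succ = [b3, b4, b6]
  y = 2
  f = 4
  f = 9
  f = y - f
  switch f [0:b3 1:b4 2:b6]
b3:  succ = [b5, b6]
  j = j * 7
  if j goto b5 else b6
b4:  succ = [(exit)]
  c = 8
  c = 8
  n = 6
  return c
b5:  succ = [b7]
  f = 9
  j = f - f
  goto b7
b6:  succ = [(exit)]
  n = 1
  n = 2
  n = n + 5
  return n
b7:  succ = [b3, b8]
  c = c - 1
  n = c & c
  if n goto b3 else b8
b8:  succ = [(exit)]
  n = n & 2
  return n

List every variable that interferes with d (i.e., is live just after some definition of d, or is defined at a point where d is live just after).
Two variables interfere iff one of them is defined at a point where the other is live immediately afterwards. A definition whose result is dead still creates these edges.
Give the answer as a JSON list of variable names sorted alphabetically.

Per-block:
  b0: def={c,j,n} ue=∅
  b1: def={d} ue=∅
  b2: def={f,y} ue=∅
  b3: def={j} ue={j}
  b4: def={c,n} ue=∅
  b5: def={f,j} ue=∅
  b6: def={n} ue=∅
  b7: def={c,n} ue={c}
  b8: def={n} ue={n}

Backward fixpoint:
  b0: in=∅ out={c,j}
  b1: in={c,j} out={c,j}
  b2: in={c,j} out={c,j}
  b3: in={c,j} out={c}
  b4: in=∅ out=∅
  b5: in={c} out={c,j}
  b6: in=∅ out=∅
  b7: in={c,j} out={c,j,n}
  b8: in={n} out=∅

Interference:
  c — {d,f,j,n,y}
  d — {c,j}
  f — {c,j,y}
  j — {c,d,f,n,y}
  n — {c,j}
  y — {c,f,j}

N(d) = ["c", "j"]

Answer: ["c", "j"]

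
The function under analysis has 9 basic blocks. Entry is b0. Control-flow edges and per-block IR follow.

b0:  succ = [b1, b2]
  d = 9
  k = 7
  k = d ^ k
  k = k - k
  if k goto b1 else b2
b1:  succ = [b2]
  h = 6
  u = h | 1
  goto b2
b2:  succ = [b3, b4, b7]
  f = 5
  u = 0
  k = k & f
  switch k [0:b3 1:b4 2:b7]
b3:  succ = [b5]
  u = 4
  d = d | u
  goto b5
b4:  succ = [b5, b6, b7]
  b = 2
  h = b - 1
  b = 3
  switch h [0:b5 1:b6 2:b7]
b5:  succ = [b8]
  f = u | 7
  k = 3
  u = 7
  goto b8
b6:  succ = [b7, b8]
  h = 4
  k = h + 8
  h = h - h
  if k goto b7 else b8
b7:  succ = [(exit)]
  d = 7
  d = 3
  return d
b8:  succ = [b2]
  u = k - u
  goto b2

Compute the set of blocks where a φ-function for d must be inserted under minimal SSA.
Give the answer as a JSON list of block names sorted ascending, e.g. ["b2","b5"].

idom tree: b1←b0 b2←b0 b3←b2 b4←b2 b5←b2 b6←b4 b7←b2 b8←b2
Join-block Dom:
  b2: preds {b0,b1,b8}: {b0} ∩ {b0,b1} ∩ {b0,b2,b8} = {b0}; idom=b0
  b5: preds {b3,b4}: {b0,b2,b3} ∩ {b0,b2,b4} = {b0,b2}; idom=b2
  b7: preds {b2,b4,b6}: {b0,b2} ∩ {b0,b2,b4} ∩ {b0,b2,b4,b6} = {b0,b2}; idom=b2
  b8: preds {b5,b6}: {b0,b2,b5} ∩ {b0,b2,b4,b6} = {b0,b2}; idom=b2

Frontier:
  join b2 pred b0: · stop@b0
  join b2 pred b1: b1 stop@b0
  join b2 pred b8: b8→b2 stop@b0
  join b5 pred b3: b3 stop@b2
  join b5 pred b4: b4 stop@b2
  join b7 pred b2: · stop@b2
  join b7 pred b4: b4 stop@b2
  join b7 pred b6: b6→b4 stop@b2
  join b8 pred b5: b5 stop@b2
  join b8 pred b6: b6→b4 stop@b2
  b0: DF=∅
  b1: DF={b2}
  b2: DF={b2}
  b3: DF={b5}
  b4: DF={b5,b7,b8}
  b5: DF={b8}
  b6: DF={b7,b8}
  b7: DF=∅
  b8: DF={b2}

φ for d: defs {b0,b3,b7}
  DF⁺ = {b2,b5,b8}

Answer: ["b2", "b5", "b8"]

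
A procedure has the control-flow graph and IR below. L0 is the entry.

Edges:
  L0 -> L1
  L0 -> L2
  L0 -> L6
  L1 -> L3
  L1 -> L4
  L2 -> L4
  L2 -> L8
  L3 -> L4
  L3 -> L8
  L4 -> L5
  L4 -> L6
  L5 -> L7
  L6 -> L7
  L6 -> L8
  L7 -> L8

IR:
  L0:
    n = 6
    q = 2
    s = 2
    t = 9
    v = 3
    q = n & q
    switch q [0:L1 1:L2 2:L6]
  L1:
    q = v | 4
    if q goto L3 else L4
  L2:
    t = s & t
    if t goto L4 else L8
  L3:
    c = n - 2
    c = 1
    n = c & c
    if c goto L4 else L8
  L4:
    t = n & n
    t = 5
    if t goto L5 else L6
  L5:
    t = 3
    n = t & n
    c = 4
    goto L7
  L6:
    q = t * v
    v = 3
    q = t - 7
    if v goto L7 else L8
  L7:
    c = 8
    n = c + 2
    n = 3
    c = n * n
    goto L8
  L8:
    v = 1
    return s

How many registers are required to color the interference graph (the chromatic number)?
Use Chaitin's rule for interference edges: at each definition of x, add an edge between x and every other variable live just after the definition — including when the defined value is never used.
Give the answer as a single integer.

Answer: 5

Derivation:
def/use:
  L0 def {n,q,s,t,v} use ∅
  L1 def {q} use {v}
  L2 def {t} use {s,t}
  L3 def {c,n} use {n}
  L4 def {t} use {n}
  L5 def {c,n,t} use {n}
  L6 def {q,v} use {t,v}
  L7 def {c,n} use ∅
  L8 def {v} use {s}

Backward fixpoint:
  L0: in=∅ out={n,s,t,v}
  L1: in={n,s,v} out={n,s,v}
  L2: in={n,s,t,v} out={n,s,v}
  L3: in={n,s,v} out={n,s,v}
  L4: in={n,s,v} out={n,s,t,v}
  L5: in={n,s} out={s}
  L6: in={s,t,v} out={s}
  L7: in={s} out={s}
  L8: in={s} out=∅

Conflict graph:
  c↔{n,s,v}
  n↔{c,q,s,t,v}
  q↔{n,s,t,v}
  s↔{c,n,q,t,v}
  t↔{n,q,s,v}
  v↔{c,n,q,s,t}

Chromatic number:
  lower bound: {n,q,s,t,v} mutually conflict ⇒ χ ≥ 5
  5-colouring: R0={n}  R1={s}  R2={v}  R3={c,q}  R4={t}
  χ = 5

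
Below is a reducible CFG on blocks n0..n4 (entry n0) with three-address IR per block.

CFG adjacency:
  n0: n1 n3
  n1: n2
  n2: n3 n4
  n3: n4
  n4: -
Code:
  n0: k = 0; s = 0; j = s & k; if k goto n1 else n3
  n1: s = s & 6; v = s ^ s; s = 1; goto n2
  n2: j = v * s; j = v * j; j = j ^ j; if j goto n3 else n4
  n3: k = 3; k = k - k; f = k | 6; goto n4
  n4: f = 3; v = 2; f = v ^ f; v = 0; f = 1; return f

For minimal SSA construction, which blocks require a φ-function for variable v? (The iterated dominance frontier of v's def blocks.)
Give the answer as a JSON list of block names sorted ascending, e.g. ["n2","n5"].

Answer: ["n3", "n4"]

Analysis:
idom tree: n1←n0 n2←n1 n3←n0 n4←n0
Dom at joins:
  n3: preds {n0,n2}: {n0} ∩ {n0,n1,n2} = {n0}; idom=n0
  n4: preds {n2,n3}: {n0,n1,n2} ∩ {n0,n3} = {n0}; idom=n0

Frontier:
  n3←n0: walk · to n0
  n3←n2: walk n2→n1 to n0
  n4←n2: walk n2→n1 to n0
  n4←n3: walk n3 to n0
  n0 → ∅
  n1 → {n3,n4}
  n2 → {n3,n4}
  n3 → {n4}
  n4 → ∅

φ for v: defs {n1,n4}
  DF⁺ = {n3,n4}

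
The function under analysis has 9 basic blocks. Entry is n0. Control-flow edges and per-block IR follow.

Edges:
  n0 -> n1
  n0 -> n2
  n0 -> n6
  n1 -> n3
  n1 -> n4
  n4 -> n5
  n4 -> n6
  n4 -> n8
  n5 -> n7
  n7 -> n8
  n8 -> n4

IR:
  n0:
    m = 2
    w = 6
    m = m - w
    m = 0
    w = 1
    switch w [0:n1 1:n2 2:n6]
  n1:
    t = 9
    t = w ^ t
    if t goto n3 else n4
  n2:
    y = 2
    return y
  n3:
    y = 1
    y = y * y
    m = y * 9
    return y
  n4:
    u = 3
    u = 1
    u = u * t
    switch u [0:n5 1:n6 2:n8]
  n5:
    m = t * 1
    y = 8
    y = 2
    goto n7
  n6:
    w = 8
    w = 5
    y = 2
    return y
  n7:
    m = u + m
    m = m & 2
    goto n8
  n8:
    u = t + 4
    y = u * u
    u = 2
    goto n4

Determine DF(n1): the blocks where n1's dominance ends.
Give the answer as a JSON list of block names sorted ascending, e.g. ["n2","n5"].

Answer: ["n6"]

Analysis:
idom tree: n1←n0 n2←n0 n3←n1 n4←n1 n5←n4 n6←n0 n7←n5 n8←n4
Dom∩ at merges:
  n4: preds {n1,n8}: {n0,n1} ∩ {n0,n1,n4,n8} = {n0,n1}; idom=n1
  n6: preds {n0,n4}: {n0} ∩ {n0,n1,n4} = {n0}; idom=n0
  n8: preds {n4,n7}: {n0,n1,n4} ∩ {n0,n1,n4,n5,n7} = {n0,n1,n4}; idom=n4

DF derivation:
  join n4 pred n1: · stop@n1
  join n4 pred n8: n8→n4 stop@n1
  join n6 pred n0: · stop@n0
  join n6 pred n4: n4→n1 stop@n0
  join n8 pred n4: · stop@n4
  join n8 pred n7: n7→n5 stop@n4
  DF(n0)=∅
  DF(n1)={n6}
  DF(n2)=∅
  DF(n3)=∅
  DF(n4)={n4,n6}
  DF(n5)={n8}
  DF(n6)=∅
  DF(n7)={n8}
  DF(n8)={n4}

DF(n1) = ["n6"]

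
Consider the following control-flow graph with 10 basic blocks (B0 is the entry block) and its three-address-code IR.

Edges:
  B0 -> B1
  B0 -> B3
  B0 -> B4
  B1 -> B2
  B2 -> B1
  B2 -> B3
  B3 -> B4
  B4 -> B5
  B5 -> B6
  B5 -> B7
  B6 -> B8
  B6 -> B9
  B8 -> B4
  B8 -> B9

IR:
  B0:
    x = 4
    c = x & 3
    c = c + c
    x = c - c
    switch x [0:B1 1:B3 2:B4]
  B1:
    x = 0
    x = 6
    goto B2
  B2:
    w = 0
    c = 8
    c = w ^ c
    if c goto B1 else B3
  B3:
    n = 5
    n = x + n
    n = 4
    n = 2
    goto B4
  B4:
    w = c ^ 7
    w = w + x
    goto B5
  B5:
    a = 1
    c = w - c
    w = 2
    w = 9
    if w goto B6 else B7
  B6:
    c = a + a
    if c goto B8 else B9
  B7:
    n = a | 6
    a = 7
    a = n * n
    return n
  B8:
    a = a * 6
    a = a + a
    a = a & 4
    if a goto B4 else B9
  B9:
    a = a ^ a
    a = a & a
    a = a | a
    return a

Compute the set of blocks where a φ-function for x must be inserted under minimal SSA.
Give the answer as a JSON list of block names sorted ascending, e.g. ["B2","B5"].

Answer: ["B1", "B3", "B4"]

Analysis:
idom tree: B1←B0 B2←B1 B3←B0 B4←B0 B5←B4 B6←B5 B7←B5 B8←B6 B9←B6
Join-block Dom:
  B1: preds {B0,B2}: {B0} ∩ {B0,B1,B2} = {B0}; idom=B0
  B3: preds {B0,B2}: {B0} ∩ {B0,B1,B2} = {B0}; idom=B0
  B4: preds {B0,B3,B8}: {B0} ∩ {B0,B3} ∩ {B0,B4,B5,B6,B8} = {B0}; idom=B0
  B9: preds {B6,B8}: {B0,B4,B5,B6} ∩ {B0,B4,B5,B6,B8} = {B0,B4,B5,B6}; idom=B6

DF derivation:
  join B1 pred B0: · stop@B0
  join B1 pred B2: B2→B1 stop@B0
  join B3 pred B0: · stop@B0
  join B3 pred B2: B2→B1 stop@B0
  join B4 pred B0: · stop@B0
  join B4 pred B3: B3 stop@B0
  join B4 pred B8: B8→B6→B5→B4 stop@B0
  join B9 pred B6: · stop@B6
  join B9 pred B8: B8 stop@B6
  B0 → ∅
  B1 → {B1,B3}
  B2 → {B1,B3}
  B3 → {B4}
  B4 → {B4}
  B5 → {B4}
  B6 → {B4}
  B7 → ∅
  B8 → {B4,B9}
  B9 → ∅

φ for x: defs {B0,B1}
  DF⁺ = {B1,B3,B4}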